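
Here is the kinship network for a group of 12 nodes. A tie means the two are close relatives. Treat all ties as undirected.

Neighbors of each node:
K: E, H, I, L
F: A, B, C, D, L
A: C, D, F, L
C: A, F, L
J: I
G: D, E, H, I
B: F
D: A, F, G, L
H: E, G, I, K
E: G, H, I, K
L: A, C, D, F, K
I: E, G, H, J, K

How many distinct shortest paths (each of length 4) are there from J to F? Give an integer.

2

The shortest distance is 4. The length-4 paths are: J–I–K–L–F; J–I–G–D–F.
That gives 2 distinct shortest paths.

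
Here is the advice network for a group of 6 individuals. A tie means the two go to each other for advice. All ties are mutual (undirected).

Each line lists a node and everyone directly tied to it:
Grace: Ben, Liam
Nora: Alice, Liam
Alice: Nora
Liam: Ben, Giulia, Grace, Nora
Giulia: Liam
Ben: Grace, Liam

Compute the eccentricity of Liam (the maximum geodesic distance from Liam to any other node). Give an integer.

Distances from Liam: Alice:2, Ben:1, Giulia:1, Grace:1, Nora:1.
The largest is 2 (to Alice), so the eccentricity of Liam is 2.

2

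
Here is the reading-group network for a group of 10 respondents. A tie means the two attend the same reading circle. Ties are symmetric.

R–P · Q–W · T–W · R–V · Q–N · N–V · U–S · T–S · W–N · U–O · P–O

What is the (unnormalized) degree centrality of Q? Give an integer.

Q is directly tied to N and W. That is 2 neighbors, so the degree of Q is 2.

2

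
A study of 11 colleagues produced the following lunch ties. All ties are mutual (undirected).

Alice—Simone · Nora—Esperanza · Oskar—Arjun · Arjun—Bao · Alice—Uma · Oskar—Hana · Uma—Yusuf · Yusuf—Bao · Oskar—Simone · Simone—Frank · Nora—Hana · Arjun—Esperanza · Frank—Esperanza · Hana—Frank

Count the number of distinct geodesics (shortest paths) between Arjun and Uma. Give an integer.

The shortest distance is 3, and the only length-3 path is Arjun–Bao–Yusuf–Uma. So there is exactly 1 shortest path.

1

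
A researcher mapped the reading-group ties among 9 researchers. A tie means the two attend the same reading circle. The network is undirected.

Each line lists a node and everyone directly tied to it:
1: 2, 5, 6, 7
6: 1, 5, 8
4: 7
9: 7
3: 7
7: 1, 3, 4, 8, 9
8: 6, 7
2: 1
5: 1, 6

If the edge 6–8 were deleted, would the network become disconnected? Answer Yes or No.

No

Even without that edge, 6 still reaches 8 via 6 – 1 – 7 – 8, so the network stays connected. Not a bridge.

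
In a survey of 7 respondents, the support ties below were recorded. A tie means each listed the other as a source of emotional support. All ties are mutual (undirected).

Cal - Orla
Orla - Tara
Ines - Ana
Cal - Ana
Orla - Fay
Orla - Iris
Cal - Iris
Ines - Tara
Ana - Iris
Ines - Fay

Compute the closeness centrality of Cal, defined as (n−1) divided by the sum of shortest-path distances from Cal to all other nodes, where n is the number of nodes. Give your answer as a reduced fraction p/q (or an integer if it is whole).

2/3

Distances from Cal: Ana:1, Fay:2, Ines:2, Iris:1, Orla:1, Tara:2. Sum = 9.
n = 7, so closeness = 6/9 = 2/3.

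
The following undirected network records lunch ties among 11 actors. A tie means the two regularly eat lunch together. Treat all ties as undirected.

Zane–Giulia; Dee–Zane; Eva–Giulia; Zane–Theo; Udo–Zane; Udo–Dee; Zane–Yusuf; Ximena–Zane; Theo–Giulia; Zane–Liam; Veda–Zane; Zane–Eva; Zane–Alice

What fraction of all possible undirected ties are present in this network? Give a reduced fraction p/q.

There are 13 edges and 11 nodes, so the maximum possible is C(11,2) = 55.
Density = 13/55.

13/55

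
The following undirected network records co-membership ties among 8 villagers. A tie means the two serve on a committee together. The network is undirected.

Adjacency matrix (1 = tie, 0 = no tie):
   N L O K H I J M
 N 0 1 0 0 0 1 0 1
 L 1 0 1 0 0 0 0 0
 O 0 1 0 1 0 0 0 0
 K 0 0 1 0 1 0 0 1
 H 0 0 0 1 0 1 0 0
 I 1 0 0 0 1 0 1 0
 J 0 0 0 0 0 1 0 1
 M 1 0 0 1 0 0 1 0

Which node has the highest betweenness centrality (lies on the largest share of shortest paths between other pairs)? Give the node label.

Unnormalized betweenness of each node: H:3/2, I:7/2, J:1/2, K:5, L:3/2, M:4, N:9/2, O:3/2.
K has the largest value, 5, making it the main broker — the node through which the most shortest paths run.

K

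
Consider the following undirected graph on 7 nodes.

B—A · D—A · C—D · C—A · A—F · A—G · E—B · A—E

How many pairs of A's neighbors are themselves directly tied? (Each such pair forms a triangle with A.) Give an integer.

A's neighbors: B, C, D, E, F, and G.
Neighbor pairs that are themselves tied: A–B–E; A–C–D. Each forms one triangle with A, for 2 in total.

2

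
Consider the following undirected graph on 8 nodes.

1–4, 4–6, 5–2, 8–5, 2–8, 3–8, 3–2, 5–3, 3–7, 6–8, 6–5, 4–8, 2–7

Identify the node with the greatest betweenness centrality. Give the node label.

Unnormalized betweenness of each node: 1:0, 2:5/2, 3:5/2, 4:6, 5:3/2, 6:1, 7:0, 8:17/2.
8 has the largest value, 17/2, making it the main broker — the node through which the most shortest paths run.

8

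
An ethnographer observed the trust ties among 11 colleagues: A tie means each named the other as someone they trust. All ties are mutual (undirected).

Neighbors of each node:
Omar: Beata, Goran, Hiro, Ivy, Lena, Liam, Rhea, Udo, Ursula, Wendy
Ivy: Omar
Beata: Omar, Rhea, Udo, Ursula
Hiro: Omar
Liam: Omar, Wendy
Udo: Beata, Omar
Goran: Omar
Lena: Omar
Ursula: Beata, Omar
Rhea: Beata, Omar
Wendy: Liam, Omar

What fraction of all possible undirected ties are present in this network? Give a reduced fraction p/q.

There are 14 edges and 11 nodes, so the maximum possible is C(11,2) = 55.
Density = 14/55.

14/55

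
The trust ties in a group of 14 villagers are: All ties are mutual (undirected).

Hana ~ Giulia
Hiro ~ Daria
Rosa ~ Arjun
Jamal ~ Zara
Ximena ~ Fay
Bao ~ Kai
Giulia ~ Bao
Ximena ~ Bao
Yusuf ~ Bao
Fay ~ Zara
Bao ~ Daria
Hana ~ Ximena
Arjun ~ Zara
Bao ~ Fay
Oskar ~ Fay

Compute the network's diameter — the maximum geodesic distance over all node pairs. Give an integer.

6

Eccentricity of each node (its greatest distance to any other): Arjun:5, Bao:4, Daria:5, Fay:3, Giulia:5, Hana:5, Hiro:6, Jamal:5, Kai:5, Oskar:4, Rosa:6, Ximena:4, Yusuf:5, Zara:4.
The maximum eccentricity is 6, realized for instance by the pair Hiro–Rosa via Hiro – Daria – Bao – Fay – Zara – Arjun – Rosa. So the diameter is 6.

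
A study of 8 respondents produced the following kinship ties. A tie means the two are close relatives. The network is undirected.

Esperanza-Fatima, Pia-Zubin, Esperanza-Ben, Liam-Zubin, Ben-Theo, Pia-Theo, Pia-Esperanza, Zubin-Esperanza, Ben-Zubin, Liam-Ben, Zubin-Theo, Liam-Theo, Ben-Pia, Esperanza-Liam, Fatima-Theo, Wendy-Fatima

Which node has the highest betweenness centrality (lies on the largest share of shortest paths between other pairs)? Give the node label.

Fatima

Unnormalized betweenness of each node: Ben:9/20, Esperanza:17/4, Fatima:31/5, Liam:1/5, Pia:1/5, Theo:17/4, Wendy:0, Zubin:9/20.
Fatima has the largest value, 31/5, making it the main broker — the node through which the most shortest paths run.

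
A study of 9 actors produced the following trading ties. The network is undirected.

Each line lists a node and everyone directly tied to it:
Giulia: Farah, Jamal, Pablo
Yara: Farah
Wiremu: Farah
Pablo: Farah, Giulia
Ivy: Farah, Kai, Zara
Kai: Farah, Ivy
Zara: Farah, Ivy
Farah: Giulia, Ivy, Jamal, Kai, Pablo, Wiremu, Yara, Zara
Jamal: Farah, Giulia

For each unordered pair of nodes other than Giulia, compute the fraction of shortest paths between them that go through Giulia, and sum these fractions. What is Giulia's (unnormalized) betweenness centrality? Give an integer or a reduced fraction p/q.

1/2

Pairs whose geodesics pass through Giulia — Jamal–Pablo: 1/2.
All other pairs contribute 0.
Summing the contributions gives betweenness(Giulia) = 1/2.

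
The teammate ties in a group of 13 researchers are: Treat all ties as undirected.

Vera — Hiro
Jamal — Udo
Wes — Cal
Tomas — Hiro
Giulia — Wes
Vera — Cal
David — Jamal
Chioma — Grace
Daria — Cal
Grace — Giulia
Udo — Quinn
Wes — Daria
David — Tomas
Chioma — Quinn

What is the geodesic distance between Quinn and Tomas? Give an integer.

4

One shortest route is Quinn – Udo – Jamal – David – Tomas, which uses 4 edges, and at distance 3 from Quinn we only reach {David, Giulia}, which does not include Tomas. So d(Quinn,Tomas) = 4.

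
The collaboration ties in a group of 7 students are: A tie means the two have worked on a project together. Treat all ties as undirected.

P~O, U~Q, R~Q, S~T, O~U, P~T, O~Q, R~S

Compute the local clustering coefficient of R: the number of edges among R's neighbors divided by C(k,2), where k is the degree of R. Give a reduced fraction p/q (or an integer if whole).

0

R's neighbors: Q and S (k = 2).
Possible neighbor pairs: C(2,2) = 1. Edges among them: none → e = 0.
Clustering(R) = 0/1.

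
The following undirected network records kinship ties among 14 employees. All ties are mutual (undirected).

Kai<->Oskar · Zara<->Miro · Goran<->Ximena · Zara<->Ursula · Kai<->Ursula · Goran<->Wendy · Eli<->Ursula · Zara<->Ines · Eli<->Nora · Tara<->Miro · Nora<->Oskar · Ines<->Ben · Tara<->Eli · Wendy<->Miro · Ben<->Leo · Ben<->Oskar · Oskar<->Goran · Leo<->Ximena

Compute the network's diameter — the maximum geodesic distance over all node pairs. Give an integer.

Eccentricity of each node (its greatest distance to any other): Ben:4, Eli:4, Goran:3, Ines:3, Kai:3, Leo:5, Miro:4, Nora:3, Oskar:3, Tara:5, Ursula:4, Wendy:3, Ximena:4, Zara:4.
The maximum eccentricity is 5, realized for instance by the pair Leo–Tara via Leo – Ben – Oskar – Nora – Eli – Tara. So the diameter is 5.

5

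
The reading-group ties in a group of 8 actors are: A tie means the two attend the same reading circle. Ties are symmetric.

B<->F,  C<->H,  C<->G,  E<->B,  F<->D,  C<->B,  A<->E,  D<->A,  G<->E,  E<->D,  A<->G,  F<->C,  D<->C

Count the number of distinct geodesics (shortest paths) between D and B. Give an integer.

3

The shortest distance is 2. The length-2 paths are: D–C–B; D–F–B; D–E–B.
That gives 3 distinct shortest paths.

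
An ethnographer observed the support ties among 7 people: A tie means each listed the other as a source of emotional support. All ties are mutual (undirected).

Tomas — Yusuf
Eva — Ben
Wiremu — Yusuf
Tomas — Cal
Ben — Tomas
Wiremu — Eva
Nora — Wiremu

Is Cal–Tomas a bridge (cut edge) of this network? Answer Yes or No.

Without the Cal–Tomas edge there is no alternate route between Cal and Tomas, so the network disconnects. It is a bridge.

Yes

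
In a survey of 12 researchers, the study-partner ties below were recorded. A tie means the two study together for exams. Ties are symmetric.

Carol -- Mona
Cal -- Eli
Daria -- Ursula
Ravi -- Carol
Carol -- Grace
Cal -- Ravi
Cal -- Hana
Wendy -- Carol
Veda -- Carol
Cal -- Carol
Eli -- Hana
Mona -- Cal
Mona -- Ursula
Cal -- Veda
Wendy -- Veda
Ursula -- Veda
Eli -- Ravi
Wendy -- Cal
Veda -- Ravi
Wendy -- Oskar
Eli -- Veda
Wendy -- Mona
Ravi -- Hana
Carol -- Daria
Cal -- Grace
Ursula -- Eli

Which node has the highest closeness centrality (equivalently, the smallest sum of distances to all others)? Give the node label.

Cal

Farness (sum of distances to all others) for each node — Cal:14, Carol:15, Daria:22, Eli:18, Grace:22, Hana:21, Mona:18, Oskar:27, Ravi:18, Ursula:20, Veda:16, Wendy:17.
The smallest farness is 14, for Cal, so Cal has the highest closeness.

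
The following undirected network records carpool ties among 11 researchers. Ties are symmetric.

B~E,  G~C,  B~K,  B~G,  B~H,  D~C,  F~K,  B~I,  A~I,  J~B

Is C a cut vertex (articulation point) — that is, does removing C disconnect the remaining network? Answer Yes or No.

Yes

Removing C leaves {A, B, E, F, G, H, I, J, and K} with no path to {D}, so the network splits into 2 components. C is a cut vertex.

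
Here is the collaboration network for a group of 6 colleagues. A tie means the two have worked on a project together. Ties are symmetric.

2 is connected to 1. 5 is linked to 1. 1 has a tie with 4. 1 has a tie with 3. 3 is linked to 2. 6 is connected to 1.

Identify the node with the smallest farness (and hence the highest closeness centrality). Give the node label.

Farness (sum of distances to all others) for each node — 1:5, 2:8, 3:8, 4:9, 5:9, 6:9.
The smallest farness is 5, for 1, so 1 has the highest closeness.

1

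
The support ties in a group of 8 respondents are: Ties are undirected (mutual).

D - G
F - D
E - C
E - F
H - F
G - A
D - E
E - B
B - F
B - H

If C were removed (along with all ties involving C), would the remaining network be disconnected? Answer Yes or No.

No

Even without C, every remaining node can still reach every other (the residual graph is connected), so C is not a cut vertex.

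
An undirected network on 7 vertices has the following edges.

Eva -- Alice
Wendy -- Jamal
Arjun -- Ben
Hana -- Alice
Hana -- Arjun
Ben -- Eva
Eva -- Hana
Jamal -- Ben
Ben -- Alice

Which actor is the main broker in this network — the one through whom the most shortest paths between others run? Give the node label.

Ben

Unnormalized betweenness of each node: Alice:1, Arjun:1, Ben:9, Eva:1, Hana:1, Jamal:5, Wendy:0.
Ben has the largest value, 9, making it the main broker — the node through which the most shortest paths run.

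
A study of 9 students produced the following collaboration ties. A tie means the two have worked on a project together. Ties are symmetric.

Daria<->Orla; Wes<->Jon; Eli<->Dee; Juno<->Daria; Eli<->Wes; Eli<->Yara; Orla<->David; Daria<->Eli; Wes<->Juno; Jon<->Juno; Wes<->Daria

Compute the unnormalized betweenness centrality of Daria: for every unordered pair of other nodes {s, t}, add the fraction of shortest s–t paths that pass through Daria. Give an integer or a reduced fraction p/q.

27/2

Pairs whose geodesics pass through Daria — Dee–Juno: 1/2; Dee–Orla: 1; Dee–David: 1; Juno–Eli: 1/2; Juno–Yara: 1/2; Juno–Orla: 1; Juno–David: 1; Wes–Orla: 1; Wes–David: 1; Eli–Orla: 1; Eli–David: 1; Yara–Orla: 1; Yara–David: 1; Orla–Jon: 2/2 … (+1 more pairs).
All other pairs contribute 0.
Summing the contributions gives betweenness(Daria) = 27/2.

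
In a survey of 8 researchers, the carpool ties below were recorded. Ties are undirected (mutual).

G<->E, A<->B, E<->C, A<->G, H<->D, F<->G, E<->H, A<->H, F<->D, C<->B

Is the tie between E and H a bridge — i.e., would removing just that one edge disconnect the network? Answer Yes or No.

No

Even without that edge, E still reaches H via E – G – A – H, so the network stays connected. Not a bridge.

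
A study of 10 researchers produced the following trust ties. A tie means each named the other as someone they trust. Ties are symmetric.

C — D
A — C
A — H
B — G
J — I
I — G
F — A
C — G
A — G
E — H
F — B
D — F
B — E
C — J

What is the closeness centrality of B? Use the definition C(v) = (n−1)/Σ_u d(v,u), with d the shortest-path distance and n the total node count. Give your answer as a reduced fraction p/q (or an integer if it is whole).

Distances from B: A:2, C:2, D:2, E:1, F:1, G:1, H:2, I:2, J:3. Sum = 16.
n = 10, so closeness = 9/16.

9/16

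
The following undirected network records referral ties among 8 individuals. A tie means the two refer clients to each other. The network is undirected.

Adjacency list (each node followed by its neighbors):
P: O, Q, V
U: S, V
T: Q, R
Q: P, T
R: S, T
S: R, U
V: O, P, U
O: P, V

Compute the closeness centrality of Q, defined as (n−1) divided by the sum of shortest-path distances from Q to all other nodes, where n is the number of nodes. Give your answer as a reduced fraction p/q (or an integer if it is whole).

1/2

Distances from Q: O:2, P:1, R:2, S:3, T:1, U:3, V:2. Sum = 14.
n = 8, so closeness = 7/14 = 1/2.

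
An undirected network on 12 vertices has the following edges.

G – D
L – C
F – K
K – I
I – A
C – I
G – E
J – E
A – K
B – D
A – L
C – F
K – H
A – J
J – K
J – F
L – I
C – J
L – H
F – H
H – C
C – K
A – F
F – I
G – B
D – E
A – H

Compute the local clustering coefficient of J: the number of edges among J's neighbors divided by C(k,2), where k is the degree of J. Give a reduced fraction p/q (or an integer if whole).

1/2

J's neighbors: A, C, E, F, and K (k = 5).
Possible neighbor pairs: C(5,2) = 10. Edges among them: A–F, A–K, C–F, C–K, F–K → e = 5.
Clustering(J) = 5/10 = 1/2.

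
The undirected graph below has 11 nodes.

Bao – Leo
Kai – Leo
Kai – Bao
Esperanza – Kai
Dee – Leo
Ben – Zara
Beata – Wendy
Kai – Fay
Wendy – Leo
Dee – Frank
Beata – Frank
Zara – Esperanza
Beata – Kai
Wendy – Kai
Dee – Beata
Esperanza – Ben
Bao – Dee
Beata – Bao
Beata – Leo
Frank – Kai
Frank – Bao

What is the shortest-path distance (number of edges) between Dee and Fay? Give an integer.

3

One shortest route is Dee – Beata – Kai – Fay, which uses 3 edges, and at distance 2 from Dee we only reach {Kai, Wendy}, which does not include Fay. So d(Dee,Fay) = 3.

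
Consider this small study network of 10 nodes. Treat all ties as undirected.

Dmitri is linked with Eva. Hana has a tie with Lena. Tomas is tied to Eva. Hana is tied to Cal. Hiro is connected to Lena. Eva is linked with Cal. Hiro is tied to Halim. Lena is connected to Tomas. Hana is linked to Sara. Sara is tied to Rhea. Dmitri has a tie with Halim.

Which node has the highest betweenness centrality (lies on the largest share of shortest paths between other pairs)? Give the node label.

Hana

Unnormalized betweenness of each node: Cal:6, Dmitri:3, Eva:8, Halim:2, Hana:16, Hiro:5, Lena:12, Rhea:0, Sara:8, Tomas:2.
Hana has the largest value, 16, making it the main broker — the node through which the most shortest paths run.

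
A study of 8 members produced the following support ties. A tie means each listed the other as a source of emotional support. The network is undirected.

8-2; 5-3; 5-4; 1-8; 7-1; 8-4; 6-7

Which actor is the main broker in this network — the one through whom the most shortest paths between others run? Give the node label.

Unnormalized betweenness of each node: 1:10, 2:0, 3:0, 4:10, 5:6, 6:0, 7:6, 8:15.
8 has the largest value, 15, making it the main broker — the node through which the most shortest paths run.

8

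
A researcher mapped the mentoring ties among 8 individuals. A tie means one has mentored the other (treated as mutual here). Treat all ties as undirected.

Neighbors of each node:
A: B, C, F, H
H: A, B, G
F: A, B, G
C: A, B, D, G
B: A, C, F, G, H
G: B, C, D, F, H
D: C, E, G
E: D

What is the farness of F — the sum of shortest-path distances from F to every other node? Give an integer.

Distances from F: A:1, B:1, C:2, D:2, E:3, G:1, H:2.
Sum = 1 + 1 + 2 + 2 + 3 + 1 + 2 = 12.

12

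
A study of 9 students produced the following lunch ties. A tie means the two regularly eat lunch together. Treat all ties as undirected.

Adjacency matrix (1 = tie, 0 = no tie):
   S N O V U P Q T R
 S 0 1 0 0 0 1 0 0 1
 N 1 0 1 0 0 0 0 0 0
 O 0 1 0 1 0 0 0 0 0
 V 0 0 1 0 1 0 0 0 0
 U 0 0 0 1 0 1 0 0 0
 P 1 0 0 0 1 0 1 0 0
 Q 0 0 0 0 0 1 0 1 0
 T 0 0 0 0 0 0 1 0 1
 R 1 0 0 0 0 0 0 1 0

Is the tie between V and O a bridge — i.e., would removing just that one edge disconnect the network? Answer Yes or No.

Even without that edge, V still reaches O via V – U – P – S – N – O, so the network stays connected. Not a bridge.

No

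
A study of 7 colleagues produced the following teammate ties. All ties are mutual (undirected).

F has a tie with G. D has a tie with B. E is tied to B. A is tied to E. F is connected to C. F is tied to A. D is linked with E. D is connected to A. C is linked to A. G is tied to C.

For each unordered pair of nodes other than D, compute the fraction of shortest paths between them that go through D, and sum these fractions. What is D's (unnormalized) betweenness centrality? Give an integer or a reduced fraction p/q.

2

Pairs whose geodesics pass through D — F–B: 1/2; A–B: 1/2; C–B: 1/2; G–B: 2/4.
All other pairs contribute 0.
Summing the contributions gives betweenness(D) = 2.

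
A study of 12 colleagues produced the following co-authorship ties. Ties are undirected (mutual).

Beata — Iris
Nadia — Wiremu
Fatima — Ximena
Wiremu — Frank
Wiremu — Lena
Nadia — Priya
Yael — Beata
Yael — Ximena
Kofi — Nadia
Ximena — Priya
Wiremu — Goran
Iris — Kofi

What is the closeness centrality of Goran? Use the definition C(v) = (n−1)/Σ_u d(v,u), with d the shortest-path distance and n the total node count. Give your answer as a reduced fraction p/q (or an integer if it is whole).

11/36

Distances from Goran: Beata:5, Fatima:5, Frank:2, Iris:4, Kofi:3, Lena:2, Nadia:2, Priya:3, Wiremu:1, Ximena:4, Yael:5. Sum = 36.
n = 12, so closeness = 11/36.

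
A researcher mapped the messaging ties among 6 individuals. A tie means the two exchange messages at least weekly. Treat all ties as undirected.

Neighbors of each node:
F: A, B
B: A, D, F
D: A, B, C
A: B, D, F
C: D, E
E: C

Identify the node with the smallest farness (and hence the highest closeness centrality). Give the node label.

Farness (sum of distances to all others) for each node — A:8, B:8, C:9, D:7, E:13, F:11.
The smallest farness is 7, for D, so D has the highest closeness.

D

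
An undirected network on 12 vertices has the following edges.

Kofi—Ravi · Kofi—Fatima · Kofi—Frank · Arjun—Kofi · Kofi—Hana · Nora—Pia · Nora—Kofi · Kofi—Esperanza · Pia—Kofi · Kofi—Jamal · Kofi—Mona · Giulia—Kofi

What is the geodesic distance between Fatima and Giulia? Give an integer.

2

One shortest route is Fatima – Kofi – Giulia, which uses 2 edges, and Fatima and Giulia are not directly tied, so nothing shorter exists. So d(Fatima,Giulia) = 2.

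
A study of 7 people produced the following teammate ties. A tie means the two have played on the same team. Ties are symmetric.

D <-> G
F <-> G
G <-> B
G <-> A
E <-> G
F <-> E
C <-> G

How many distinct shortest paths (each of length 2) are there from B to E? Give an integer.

The shortest distance is 2, and the only length-2 path is B–G–E. So there is exactly 1 shortest path.

1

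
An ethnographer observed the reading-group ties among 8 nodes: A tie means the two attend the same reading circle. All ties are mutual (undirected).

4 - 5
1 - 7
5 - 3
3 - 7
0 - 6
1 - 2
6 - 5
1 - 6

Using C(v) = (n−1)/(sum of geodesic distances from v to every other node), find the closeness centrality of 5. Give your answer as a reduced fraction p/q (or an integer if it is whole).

Distances from 5: 0:2, 1:2, 2:3, 3:1, 4:1, 6:1, 7:2. Sum = 12.
n = 8, so closeness = 7/12.

7/12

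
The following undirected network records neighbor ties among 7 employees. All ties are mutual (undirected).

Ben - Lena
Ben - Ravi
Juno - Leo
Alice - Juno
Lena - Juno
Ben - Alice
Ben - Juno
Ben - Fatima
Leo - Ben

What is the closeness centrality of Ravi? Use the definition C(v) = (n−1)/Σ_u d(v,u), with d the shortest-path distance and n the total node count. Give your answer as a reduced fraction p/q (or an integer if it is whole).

6/11

Distances from Ravi: Alice:2, Ben:1, Fatima:2, Juno:2, Lena:2, Leo:2. Sum = 11.
n = 7, so closeness = 6/11.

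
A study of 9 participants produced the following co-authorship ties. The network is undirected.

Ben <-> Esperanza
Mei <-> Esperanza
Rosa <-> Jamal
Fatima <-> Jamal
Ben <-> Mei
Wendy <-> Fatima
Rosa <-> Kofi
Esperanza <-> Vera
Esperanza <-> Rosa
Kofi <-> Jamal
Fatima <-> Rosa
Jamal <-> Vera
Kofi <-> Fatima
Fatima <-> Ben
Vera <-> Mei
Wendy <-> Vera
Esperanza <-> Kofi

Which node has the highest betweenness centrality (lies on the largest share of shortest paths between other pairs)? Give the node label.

Unnormalized betweenness of each node: Ben:4/3, Esperanza:9/2, Fatima:11/2, Jamal:3/2, Kofi:2/3, Mei:1/2, Rosa:2/3, Vera:23/6, Wendy:1/2.
Fatima has the largest value, 11/2, making it the main broker — the node through which the most shortest paths run.

Fatima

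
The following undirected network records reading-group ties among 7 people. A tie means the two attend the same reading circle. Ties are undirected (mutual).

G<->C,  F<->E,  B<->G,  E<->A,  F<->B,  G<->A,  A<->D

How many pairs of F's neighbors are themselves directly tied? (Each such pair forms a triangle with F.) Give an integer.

F's neighbors are B and E, but none of them are tied to each other, so no triangle contains F.

0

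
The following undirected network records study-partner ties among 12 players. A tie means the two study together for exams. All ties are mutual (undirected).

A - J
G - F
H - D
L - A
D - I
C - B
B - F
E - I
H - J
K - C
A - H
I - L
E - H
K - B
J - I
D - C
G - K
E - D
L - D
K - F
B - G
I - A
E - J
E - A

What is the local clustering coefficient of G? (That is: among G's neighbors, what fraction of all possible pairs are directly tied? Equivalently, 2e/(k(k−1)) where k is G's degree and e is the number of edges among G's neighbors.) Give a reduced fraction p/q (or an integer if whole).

G's neighbors: B, F, and K (k = 3).
Possible neighbor pairs: C(3,2) = 3. Edges among them: B–F, B–K, F–K → e = 3.
Clustering(G) = 3/3 = 1.

1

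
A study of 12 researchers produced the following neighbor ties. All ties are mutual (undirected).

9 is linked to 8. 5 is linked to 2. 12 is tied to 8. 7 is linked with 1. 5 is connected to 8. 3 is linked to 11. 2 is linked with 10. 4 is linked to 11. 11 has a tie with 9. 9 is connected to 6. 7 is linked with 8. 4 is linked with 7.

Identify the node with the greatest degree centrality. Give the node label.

8

Degrees — 1:1, 2:2, 3:1, 4:2, 5:2, 6:1, 7:3, 8:4, 9:3, 10:1, 11:3, 12:1.
The maximum is 4, attained only by 8.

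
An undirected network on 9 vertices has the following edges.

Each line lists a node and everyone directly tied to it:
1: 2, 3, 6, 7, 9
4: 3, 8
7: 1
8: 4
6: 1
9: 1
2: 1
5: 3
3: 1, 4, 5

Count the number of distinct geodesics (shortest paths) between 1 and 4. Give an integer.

1

The shortest distance is 2, and the only length-2 path is 1–3–4. So there is exactly 1 shortest path.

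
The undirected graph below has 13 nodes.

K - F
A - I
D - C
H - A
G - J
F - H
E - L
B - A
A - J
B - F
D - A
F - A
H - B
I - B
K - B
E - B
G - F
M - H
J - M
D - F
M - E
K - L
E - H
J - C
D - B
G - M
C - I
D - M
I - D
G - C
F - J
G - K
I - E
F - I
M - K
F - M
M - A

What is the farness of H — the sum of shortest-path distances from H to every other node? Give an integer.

Distances from H: A:1, B:1, C:3, D:2, E:1, F:1, G:2, I:2, J:2, K:2, L:2, M:1.
Sum = 1 + 1 + 3 + 2 + 1 + 1 + 2 + 2 + 2 + 2 + 2 + 1 = 20.

20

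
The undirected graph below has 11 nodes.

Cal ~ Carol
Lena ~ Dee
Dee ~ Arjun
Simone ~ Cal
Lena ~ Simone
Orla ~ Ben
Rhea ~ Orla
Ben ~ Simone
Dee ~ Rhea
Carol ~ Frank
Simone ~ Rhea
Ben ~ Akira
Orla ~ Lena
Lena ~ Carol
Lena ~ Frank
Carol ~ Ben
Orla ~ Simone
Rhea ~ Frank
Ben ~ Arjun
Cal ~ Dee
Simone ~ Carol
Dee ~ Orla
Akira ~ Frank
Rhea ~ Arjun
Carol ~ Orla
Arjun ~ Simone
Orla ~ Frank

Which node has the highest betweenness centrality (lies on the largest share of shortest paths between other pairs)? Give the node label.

Unnormalized betweenness of each node: Akira:1/3, Arjun:37/30, Ben:289/60, Cal:8/15, Carol:15/4, Dee:8/3, Frank:271/60, Lena:79/60, Orla:18/5, Rhea:67/30, Simone:5.
Simone has the largest value, 5, making it the main broker — the node through which the most shortest paths run.

Simone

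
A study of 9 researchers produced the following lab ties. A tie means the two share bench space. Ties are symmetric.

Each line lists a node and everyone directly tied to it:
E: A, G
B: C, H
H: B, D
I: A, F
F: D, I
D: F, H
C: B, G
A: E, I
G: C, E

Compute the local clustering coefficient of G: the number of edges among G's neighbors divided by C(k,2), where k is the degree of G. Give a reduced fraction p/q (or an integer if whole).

G's neighbors: C and E (k = 2).
Possible neighbor pairs: C(2,2) = 1. Edges among them: none → e = 0.
Clustering(G) = 0/1.

0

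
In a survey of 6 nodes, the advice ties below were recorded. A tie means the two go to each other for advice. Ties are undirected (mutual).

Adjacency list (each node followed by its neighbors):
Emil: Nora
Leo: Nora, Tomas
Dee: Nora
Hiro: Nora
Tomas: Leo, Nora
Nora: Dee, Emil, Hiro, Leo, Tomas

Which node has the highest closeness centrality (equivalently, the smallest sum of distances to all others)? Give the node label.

Farness (sum of distances to all others) for each node — Dee:9, Emil:9, Hiro:9, Leo:8, Nora:5, Tomas:8.
The smallest farness is 5, for Nora, so Nora has the highest closeness.

Nora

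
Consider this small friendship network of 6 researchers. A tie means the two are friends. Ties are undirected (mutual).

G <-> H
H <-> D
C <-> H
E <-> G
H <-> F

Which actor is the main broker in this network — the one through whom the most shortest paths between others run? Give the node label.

H

Unnormalized betweenness of each node: C:0, D:0, E:0, F:0, G:4, H:9.
H has the largest value, 9, making it the main broker — the node through which the most shortest paths run.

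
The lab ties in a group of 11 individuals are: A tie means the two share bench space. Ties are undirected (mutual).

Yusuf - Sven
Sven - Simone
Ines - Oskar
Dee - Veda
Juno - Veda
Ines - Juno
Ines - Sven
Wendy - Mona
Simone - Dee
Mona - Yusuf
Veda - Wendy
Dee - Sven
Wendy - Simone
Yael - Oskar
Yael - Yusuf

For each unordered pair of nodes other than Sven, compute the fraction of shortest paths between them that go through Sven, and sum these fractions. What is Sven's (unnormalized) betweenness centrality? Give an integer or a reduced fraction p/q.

Pairs whose geodesics pass through Sven — Oskar–Wendy: 1/3; Oskar–Simone: 1; Oskar–Dee: 1; Yael–Simone: 1; Yael–Dee: 1; Yael–Veda: 1/3; Yusuf–Simone: 1; Yusuf–Dee: 1; Yusuf–Veda: 1/2; Yusuf–Juno: 1; Yusuf–Ines: 1; Mona–Dee: 1/3; Mona–Ines: 1; Wendy–Ines: 1/2 … (+3 more pairs).
All other pairs contribute 0.
Summing the contributions gives betweenness(Sven) = 40/3.

40/3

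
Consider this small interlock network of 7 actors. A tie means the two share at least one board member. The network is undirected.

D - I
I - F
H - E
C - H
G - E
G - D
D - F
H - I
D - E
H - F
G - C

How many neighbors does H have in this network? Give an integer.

H is directly tied to C, E, F, and I. That is 4 neighbors, so the degree of H is 4.

4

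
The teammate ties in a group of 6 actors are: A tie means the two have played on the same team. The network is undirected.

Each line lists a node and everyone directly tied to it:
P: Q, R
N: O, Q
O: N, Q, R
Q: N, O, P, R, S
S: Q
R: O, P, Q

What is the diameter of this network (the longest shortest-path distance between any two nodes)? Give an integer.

Eccentricity of each node (its greatest distance to any other): N:2, O:2, P:2, Q:1, R:2, S:2.
The maximum eccentricity is 2, realized for instance by the pair S–N via S – Q – N. So the diameter is 2.

2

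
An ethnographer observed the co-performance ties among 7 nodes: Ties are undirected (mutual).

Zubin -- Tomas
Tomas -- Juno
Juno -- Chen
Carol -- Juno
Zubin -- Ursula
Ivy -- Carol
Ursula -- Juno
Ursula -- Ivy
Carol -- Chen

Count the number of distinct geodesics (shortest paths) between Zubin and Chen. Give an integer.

The shortest distance is 3. The length-3 paths are: Zubin–Tomas–Juno–Chen; Zubin–Ursula–Juno–Chen.
That gives 2 distinct shortest paths.

2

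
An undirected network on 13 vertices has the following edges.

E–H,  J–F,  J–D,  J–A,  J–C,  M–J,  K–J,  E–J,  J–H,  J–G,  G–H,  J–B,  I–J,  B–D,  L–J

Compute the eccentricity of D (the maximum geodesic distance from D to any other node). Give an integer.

2

Distances from D: A:2, B:1, C:2, E:2, F:2, G:2, H:2, I:2, J:1, K:2, L:2, M:2.
The largest is 2 (to G, M, I, L, F, K, H, A, C, and E), so the eccentricity of D is 2.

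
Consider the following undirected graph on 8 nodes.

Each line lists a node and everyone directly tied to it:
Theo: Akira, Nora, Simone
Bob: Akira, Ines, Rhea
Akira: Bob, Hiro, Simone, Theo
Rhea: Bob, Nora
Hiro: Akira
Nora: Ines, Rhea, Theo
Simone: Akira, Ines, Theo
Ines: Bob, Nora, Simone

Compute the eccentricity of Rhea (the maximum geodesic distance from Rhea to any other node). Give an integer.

3

Distances from Rhea: Akira:2, Bob:1, Hiro:3, Ines:2, Nora:1, Simone:3, Theo:2.
The largest is 3 (to Simone and Hiro), so the eccentricity of Rhea is 3.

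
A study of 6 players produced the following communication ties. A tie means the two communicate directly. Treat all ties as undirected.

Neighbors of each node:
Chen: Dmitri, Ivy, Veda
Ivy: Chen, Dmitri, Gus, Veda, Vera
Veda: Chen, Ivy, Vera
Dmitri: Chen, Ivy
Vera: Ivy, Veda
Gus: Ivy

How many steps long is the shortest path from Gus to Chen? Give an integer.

One shortest route is Gus – Ivy – Chen, which uses 2 edges, and Gus and Chen are not directly tied, so nothing shorter exists. So d(Gus,Chen) = 2.

2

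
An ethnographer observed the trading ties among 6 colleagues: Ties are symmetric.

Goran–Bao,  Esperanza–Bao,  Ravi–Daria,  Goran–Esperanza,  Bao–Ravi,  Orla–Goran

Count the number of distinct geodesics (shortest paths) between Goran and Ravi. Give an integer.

The shortest distance is 2, and the only length-2 path is Goran–Bao–Ravi. So there is exactly 1 shortest path.

1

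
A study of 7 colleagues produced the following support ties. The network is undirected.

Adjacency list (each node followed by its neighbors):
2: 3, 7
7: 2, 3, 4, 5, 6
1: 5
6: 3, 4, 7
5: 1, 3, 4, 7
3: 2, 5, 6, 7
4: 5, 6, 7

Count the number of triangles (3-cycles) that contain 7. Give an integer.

5

7's neighbors: 2, 3, 4, 5, and 6.
Neighbor pairs that are themselves tied: 7–2–3; 7–3–5; 7–3–6; 7–4–5; 7–4–6. Each forms one triangle with 7, for 5 in total.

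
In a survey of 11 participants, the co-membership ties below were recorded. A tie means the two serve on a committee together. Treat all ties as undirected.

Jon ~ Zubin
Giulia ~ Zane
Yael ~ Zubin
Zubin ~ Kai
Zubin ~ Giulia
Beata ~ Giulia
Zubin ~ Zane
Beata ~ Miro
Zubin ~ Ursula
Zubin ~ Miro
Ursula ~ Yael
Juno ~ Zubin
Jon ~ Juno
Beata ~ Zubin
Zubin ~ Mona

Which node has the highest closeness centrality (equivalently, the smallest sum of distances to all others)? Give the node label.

Zubin

Farness (sum of distances to all others) for each node — Beata:17, Giulia:17, Jon:18, Juno:18, Kai:19, Miro:18, Mona:19, Ursula:18, Yael:18, Zane:18, Zubin:10.
The smallest farness is 10, for Zubin, so Zubin has the highest closeness.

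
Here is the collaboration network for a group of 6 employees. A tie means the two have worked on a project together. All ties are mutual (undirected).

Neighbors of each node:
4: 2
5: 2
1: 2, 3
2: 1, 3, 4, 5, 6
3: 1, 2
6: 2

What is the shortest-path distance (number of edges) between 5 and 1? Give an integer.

2

One shortest route is 5 – 2 – 1, which uses 2 edges, and 5 and 1 are not directly tied, so nothing shorter exists. So d(5,1) = 2.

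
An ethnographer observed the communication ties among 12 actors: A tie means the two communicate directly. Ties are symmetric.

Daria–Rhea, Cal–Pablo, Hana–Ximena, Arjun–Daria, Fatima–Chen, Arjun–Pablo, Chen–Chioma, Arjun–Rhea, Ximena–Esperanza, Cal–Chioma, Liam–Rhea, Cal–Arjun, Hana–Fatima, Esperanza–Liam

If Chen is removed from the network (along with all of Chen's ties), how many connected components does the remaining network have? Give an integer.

1

Chen's neighbors (Chioma and Fatima) remain reachable from one another through other ties, so the rest of the network stays in one piece.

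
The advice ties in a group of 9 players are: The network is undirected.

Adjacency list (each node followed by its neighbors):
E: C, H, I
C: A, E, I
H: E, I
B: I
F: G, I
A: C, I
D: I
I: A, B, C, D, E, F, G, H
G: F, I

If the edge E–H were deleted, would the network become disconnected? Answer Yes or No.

Even without that edge, E still reaches H via E – I – H, so the network stays connected. Not a bridge.

No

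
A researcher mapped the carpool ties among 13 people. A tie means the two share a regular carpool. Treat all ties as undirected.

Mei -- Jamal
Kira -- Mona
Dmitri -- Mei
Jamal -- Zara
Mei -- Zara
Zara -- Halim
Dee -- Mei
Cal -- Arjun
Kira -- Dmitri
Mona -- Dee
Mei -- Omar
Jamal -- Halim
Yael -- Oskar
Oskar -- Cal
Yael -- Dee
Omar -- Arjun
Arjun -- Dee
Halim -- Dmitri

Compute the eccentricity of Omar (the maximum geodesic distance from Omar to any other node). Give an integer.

3

Distances from Omar: Arjun:1, Cal:2, Dee:2, Dmitri:2, Halim:3, Jamal:2, Kira:3, Mei:1, Mona:3, Oskar:3, Yael:3, Zara:2.
The largest is 3 (to Yael, Mona, Kira, Halim, and Oskar), so the eccentricity of Omar is 3.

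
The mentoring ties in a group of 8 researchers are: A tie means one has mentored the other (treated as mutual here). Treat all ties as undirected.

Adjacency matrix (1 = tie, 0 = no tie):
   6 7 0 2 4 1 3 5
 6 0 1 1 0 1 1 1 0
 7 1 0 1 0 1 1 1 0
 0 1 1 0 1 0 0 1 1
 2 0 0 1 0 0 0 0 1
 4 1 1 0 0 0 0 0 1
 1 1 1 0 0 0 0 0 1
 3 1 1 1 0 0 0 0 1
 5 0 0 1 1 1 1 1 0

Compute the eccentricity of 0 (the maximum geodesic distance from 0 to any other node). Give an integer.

2

Distances from 0: 1:2, 2:1, 3:1, 4:2, 5:1, 6:1, 7:1.
The largest is 2 (to 4 and 1), so the eccentricity of 0 is 2.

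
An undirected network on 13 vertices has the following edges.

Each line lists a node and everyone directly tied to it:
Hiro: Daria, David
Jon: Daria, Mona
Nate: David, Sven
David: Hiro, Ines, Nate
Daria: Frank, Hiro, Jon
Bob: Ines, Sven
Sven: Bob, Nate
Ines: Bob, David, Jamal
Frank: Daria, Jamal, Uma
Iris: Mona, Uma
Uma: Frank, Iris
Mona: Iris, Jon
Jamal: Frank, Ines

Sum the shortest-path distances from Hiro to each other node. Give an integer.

29

Distances from Hiro: Bob:3, Daria:1, David:1, Frank:2, Ines:2, Iris:4, Jamal:3, Jon:2, Mona:3, Nate:2, Sven:3, Uma:3.
Sum = 3 + 1 + 1 + 2 + 2 + 4 + 3 + 2 + 3 + 2 + 3 + 3 = 29.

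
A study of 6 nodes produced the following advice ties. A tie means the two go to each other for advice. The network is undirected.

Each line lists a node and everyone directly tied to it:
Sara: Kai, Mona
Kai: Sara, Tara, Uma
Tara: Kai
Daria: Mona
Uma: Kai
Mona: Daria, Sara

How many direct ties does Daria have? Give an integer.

Daria is directly tied to Mona. That is 1 neighbor, so the degree of Daria is 1.

1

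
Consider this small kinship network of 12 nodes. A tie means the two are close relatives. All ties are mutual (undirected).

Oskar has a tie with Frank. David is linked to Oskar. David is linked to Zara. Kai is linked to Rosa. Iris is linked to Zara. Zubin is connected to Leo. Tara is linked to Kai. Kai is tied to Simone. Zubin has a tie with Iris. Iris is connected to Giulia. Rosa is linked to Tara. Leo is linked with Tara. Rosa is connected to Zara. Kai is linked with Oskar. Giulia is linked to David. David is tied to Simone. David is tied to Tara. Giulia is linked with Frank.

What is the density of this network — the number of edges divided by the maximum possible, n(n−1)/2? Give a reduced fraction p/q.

3/11

There are 18 edges and 12 nodes, so the maximum possible is C(12,2) = 66.
Density = 18/66 = 3/11.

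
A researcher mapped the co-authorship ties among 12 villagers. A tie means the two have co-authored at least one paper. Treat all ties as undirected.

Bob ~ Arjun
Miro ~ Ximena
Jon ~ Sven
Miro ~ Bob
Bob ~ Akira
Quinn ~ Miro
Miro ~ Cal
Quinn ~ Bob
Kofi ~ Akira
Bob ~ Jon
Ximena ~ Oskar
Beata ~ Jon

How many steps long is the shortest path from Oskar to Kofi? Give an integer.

One shortest route is Oskar – Ximena – Miro – Bob – Akira – Kofi, which uses 5 edges, and at distance 4 from Oskar we only reach {Akira, Arjun, Jon}, which does not include Kofi. So d(Oskar,Kofi) = 5.

5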